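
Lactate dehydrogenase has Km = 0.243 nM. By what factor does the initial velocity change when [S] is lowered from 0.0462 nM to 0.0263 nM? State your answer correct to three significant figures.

0.611

Since Vmax cancels, v₂/v₁ = [S]₂(Km+[S]₁) / [S]₁(Km+[S]₂).
= 0.0263×(0.243+0.0462) / (0.0462×(0.243+0.0263)) = 0.007606/0.01244 = 0.611.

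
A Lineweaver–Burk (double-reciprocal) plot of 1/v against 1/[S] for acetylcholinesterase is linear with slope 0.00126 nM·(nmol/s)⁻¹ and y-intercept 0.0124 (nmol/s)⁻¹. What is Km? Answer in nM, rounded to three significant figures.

0.102 nM

y-intercept = 1/Vmax ⇒ Vmax = 80.6 nmol/s; slope = Km/Vmax ⇒ Km = slope × Vmax.
Km = 0.00126 × 80.6 = 0.102 nM.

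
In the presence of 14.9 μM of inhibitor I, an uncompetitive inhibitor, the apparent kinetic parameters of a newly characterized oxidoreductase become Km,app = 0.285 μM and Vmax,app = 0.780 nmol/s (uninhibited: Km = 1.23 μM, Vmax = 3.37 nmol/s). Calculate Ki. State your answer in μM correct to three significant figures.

Uncompetitive: Vmax,app = Vmax/α (and Km,app = Km/α) with α = 1 + [I]/Ki.
α = Vmax/Vmax,app = 3.37/0.780 = 4.321.
Ki = [I]/(α − 1) = 14.9/3.321 = 4.49 μM.

4.49 μM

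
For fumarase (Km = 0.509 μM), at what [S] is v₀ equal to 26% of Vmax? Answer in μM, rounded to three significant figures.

v/Vmax = [S]/(Km+[S]) = 0.26, so [S] = Km·0.26/(1 − 0.26) = 0.509 × 0.3514.
[S] = 0.179 μM.

0.179 μM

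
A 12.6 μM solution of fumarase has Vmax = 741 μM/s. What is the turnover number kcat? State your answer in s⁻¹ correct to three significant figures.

kcat = Vmax/[E]total = 741 μM/s / 12.6 μM = 58.8 s⁻¹.

58.8 s⁻¹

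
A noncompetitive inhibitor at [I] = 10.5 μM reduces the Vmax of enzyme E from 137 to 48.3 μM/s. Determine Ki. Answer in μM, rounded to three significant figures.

5.72 μM

Noncompetitive: Vmax,app = Vmax/α with α = 1 + [I]/Ki.
α = Vmax/Vmax,app = 137/48.3 = 2.836.
Since α = 1 + [I]/Ki, [I]/Ki = 2.836 − 1 = 1.836 and Ki = 10.5/1.836 = 5.72 μM.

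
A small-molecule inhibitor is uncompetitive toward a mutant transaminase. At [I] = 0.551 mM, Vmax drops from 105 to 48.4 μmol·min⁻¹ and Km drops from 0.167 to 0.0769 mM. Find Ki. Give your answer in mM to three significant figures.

0.471 mM

Uncompetitive: Vmax,app = Vmax/α (and Km,app = Km/α) with α = 1 + [I]/Ki.
α = Vmax/Vmax,app = 105/48.4 = 2.169.
Since α = 1 + [I]/Ki, [I]/Ki = 2.169 − 1 = 1.169 and Ki = 0.551/1.169 = 0.471 mM.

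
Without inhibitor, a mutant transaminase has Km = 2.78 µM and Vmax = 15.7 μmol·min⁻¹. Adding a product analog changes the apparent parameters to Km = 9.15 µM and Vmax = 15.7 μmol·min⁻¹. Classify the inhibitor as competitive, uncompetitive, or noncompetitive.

Km increases (2.78 → 9.15 µM) while Vmax is unchanged — the hallmark of competitive inhibition.

competitive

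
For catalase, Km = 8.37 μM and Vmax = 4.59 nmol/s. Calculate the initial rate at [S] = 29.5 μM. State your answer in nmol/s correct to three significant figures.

3.58 nmol/s

[S]/(Km+[S]) = 29.5/37.87 = 0.7790, the fractional saturation.
v = 0.7790 × Vmax = 0.7790 × 4.59 = 3.58 nmol/s.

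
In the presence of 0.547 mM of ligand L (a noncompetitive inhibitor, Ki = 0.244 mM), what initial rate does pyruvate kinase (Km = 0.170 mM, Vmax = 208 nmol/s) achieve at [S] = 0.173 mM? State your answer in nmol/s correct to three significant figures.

α = 1 + [I]/Ki = 1 + 0.547/0.244 = 3.242.
For a noncompetitive inhibitor, Vmax is reduced to Vmax/α while Km is unchanged: Km,app = 0.170 mM, Vmax,app = 64.2 nmol/s.
v = Vmax,app·[S]/(Km,app + [S]) = 64.2 × 0.173/(0.170 + 0.173) = 32.4 nmol/s.

32.4 nmol/s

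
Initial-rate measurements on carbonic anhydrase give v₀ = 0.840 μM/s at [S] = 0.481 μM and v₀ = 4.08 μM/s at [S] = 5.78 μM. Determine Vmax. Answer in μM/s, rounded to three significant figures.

In reciprocal form, 1/v = (Km/Vmax)·(1/[S]) + 1/Vmax. The two points give (1/[S], 1/v) = (2.079, 1.190) and (0.1730, 0.2451).
Slope = (1.190 − 0.2451)/(2.079 − 0.1730) = 0.4960; intercept = 1.190 − 0.4960×2.079 = 0.1593.
Vmax = 1/intercept = 6.28 μM/s; Km = slope × Vmax = 0.4960 × 6.28 = 3.11 μM.

6.28 μM/s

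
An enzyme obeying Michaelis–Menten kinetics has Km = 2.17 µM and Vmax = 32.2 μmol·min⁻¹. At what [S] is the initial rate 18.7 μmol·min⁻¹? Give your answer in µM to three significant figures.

3.01 µM

Rearranging v = Vmax[S]/(Km+[S]) gives [S] = Km·v/(Vmax − v).
[S] = 2.17 × 18.7 / (32.2 − 18.7) = 40.58/13.50 = 3.01 µM.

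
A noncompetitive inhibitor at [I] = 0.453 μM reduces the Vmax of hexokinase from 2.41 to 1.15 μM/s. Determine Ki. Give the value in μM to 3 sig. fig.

0.413 μM

Noncompetitive: Vmax,app = Vmax/α with α = 1 + [I]/Ki.
α = Vmax/Vmax,app = 2.41/1.15 = 2.096.
Ki = [I]/(α − 1) = 0.453/1.096 = 0.413 μM.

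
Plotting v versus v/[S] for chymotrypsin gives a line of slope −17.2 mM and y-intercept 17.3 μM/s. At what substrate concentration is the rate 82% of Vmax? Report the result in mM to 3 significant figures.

The Eadie–Hofstee slope gives Km = 17.2 mM (slope = −Km).
v/Vmax = [S]/(Km+[S]) = 0.82 ⇒ [S] = Km·0.82/(1−0.82) = 17.2 × 4.556 = 78.4 mM.

78.4 mM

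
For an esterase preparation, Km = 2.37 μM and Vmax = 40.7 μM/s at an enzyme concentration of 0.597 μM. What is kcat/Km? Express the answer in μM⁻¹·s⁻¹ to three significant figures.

kcat = Vmax/[E]total = 40.7/0.597 = 68.2 s⁻¹.
kcat/Km = 68.2/2.37 = 28.8 μM⁻¹·s⁻¹.

28.8 μM⁻¹·s⁻¹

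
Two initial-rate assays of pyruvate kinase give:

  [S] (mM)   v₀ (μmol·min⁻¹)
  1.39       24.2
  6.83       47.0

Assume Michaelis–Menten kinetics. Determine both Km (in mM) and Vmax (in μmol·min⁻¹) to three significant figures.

In reciprocal form, 1/v = (Km/Vmax)·(1/[S]) + 1/Vmax. The two points give (1/[S], 1/v) = (0.7194, 0.04132) and (0.1464, 0.02128).
Slope = (0.04132 − 0.02128)/(0.7194 − 0.1464) = 0.03498; intercept = 0.04132 − 0.03498×0.7194 = 0.01615.
Vmax = 1/intercept = 61.9 μmol·min⁻¹; Km = slope × Vmax = 0.03498 × 61.9 = 2.17 mM.

Km = 2.17 mM; Vmax = 61.9 μmol·min⁻¹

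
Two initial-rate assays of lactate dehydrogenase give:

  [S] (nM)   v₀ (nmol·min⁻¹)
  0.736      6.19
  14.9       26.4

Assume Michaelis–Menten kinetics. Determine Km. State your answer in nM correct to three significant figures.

3.04 nM

In reciprocal form, 1/v = (Km/Vmax)·(1/[S]) + 1/Vmax. The two points give (1/[S], 1/v) = (1.359, 0.1616) and (0.06711, 0.03788).
Slope = (0.1616 − 0.03788)/(1.359 − 0.06711) = 0.09575; intercept = 0.1616 − 0.09575×1.359 = 0.03145.
Vmax = 1/intercept = 31.8 nmol·min⁻¹; Km = slope × Vmax = 0.09575 × 31.8 = 3.04 nM.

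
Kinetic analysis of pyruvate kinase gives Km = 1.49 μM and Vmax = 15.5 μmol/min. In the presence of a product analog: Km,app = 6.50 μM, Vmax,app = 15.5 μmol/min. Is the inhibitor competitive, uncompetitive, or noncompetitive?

competitive

Km increases (1.49 → 6.50 μM) while Vmax is unchanged — the hallmark of competitive inhibition.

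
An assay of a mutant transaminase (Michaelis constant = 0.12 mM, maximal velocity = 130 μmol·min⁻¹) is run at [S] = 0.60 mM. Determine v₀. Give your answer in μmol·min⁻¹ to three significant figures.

108 μmol·min⁻¹

[S]/(Km+[S]) = 0.60/0.7200 = 0.8333, the fractional saturation.
v = 0.8333 × Vmax = 0.8333 × 130 = 108 μmol·min⁻¹.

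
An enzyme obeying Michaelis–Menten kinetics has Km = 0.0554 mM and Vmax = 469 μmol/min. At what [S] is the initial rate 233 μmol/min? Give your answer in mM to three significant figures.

0.0547 mM

The required fractional saturation is v/Vmax = 233/469 = 0.4968.
Then [S]/(Km+[S]) = 0.4968 ⇒ [S] = 0.0554 × 0.4968/(1 − 0.4968) = 0.0547 mM.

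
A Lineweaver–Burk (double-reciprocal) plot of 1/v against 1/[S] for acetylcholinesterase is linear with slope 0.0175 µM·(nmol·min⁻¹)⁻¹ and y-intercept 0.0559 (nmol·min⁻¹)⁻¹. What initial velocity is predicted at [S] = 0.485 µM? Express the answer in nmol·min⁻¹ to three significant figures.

10.9 nmol·min⁻¹

The y-intercept is 1/Vmax, so Vmax = 1/0.0559 = 17.9 nmol·min⁻¹.
The slope is Km/Vmax, so Km = 0.0175 × 17.9 = 0.313 µM.
Then v = 17.9 × 0.485/(0.313 + 0.485) = 10.9 nmol·min⁻¹.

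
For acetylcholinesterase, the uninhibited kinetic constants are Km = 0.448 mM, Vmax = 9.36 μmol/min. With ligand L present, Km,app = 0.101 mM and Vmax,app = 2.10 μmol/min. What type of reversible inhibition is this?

Both Km and Vmax decrease by the same factor (~4.45-fold) — characteristic of uncompetitive inhibition.

uncompetitive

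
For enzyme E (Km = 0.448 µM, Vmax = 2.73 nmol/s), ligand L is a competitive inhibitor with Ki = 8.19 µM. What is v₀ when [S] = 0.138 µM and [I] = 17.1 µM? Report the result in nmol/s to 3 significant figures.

0.248 nmol/s

With α = 1 + [I]/Ki = 1 + 17.1/8.19 = 3.088, the competitive rate law is v = Vmax[S] / (αKm + [S]).
v = 2.73×0.138 / (3.088×0.448 + 0.138) = 0.3767/1.521 = 0.248 nmol/s.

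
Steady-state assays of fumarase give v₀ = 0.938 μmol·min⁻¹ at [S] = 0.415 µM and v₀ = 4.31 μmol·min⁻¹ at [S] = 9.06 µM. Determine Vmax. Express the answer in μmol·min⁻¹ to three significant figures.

5.21 μmol·min⁻¹

From v = Vmax[S]/(Km+[S]), each point gives Vmax = v(Km+[S])/[S].
Equating: 0.938(Km+0.415)/0.415 = 4.31(Km+9.06)/9.06.
2.260·Km + 0.938 = 0.4757·Km + 4.31, so (2.260 − 0.4757)·Km = 4.31 − 0.938.
Km = 3.372/1.785 = 1.89 µM; then Vmax = 0.938(1.89+0.415)/0.415 = 5.21 μmol·min⁻¹.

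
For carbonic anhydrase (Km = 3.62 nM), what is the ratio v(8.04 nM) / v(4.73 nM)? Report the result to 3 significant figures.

The fractional saturations are [S]/(Km+[S]) = 4.73/8.350 = 0.5665 and 8.04/11.66 = 0.6895.
v₂/v₁ is just their ratio: 0.6895/0.5665 = 1.22.

1.22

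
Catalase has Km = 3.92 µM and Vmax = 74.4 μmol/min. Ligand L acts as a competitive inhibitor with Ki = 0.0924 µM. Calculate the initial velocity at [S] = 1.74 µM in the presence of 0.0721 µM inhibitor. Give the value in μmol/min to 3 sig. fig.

14.8 μmol/min

α = 1 + [I]/Ki = 1 + 0.0721/0.0924 = 1.780.
For a competitive inhibitor, Vmax is unchanged and the apparent Km becomes α·Km: Km,app = 6.98 µM, Vmax,app = 74.4 μmol/min.
v = Vmax,app·[S]/(Km,app + [S]) = 74.4 × 1.74/(6.98 + 1.74) = 14.8 μmol/min.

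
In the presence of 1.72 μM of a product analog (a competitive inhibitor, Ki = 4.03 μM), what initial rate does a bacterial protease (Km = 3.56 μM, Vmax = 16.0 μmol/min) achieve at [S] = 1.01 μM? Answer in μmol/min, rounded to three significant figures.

With α = 1 + [I]/Ki = 1 + 1.72/4.03 = 1.427, the competitive rate law is v = Vmax[S] / (αKm + [S]).
v = 16.0×1.01 / (1.427×3.56 + 1.01) = 16.16/6.089 = 2.65 μmol/min.

2.65 μmol/min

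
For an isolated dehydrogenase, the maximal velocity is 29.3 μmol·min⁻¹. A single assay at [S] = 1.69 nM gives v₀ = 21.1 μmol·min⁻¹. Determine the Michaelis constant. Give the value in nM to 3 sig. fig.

0.657 nM

From v = Vmax[S]/(Km+[S]), Km = [S](Vmax − v)/v.
Km = 1.69 × (29.3 − 21.1) / 21.1 = 13.86/21.1 = 0.657 nM.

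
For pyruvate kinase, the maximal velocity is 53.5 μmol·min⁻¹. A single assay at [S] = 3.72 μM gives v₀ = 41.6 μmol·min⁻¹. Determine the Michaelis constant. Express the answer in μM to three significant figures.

v/Vmax = 41.6/53.5 = 0.7776 = [S]/(Km+[S]).
So Km + [S] = [S]/0.7776 = 4.784 μM, giving Km = 4.784 − 3.72 = 1.06 μM.

1.06 μM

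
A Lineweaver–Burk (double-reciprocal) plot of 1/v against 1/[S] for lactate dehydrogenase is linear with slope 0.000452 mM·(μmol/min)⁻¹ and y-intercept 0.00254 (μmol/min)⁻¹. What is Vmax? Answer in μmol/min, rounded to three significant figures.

394 μmol/min

The y-intercept of a Lineweaver–Burk plot equals 1/Vmax, so Vmax = 1/0.00254 = 394 μmol/min.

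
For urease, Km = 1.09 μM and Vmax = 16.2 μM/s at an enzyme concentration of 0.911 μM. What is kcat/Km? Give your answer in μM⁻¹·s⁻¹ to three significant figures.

16.3 μM⁻¹·s⁻¹

kcat = Vmax/[E]total = 16.2/0.911 = 17.8 s⁻¹.
kcat/Km = 17.8/1.09 = 16.3 μM⁻¹·s⁻¹.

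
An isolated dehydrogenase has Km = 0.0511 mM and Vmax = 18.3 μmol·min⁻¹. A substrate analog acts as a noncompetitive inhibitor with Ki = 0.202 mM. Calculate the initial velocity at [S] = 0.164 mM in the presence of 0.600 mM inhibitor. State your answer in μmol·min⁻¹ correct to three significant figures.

3.51 μmol·min⁻¹

α = 1 + [I]/Ki = 1 + 0.600/0.202 = 3.970.
For a noncompetitive inhibitor, Vmax is reduced to Vmax/α while Km is unchanged: Km,app = 0.0511 mM, Vmax,app = 4.61 μmol·min⁻¹.
v = Vmax,app·[S]/(Km,app + [S]) = 4.61 × 0.164/(0.0511 + 0.164) = 3.51 μmol·min⁻¹.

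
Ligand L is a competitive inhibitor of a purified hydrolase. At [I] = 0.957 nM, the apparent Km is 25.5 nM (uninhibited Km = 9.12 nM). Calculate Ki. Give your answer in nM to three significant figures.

0.533 nM

Competitive: Km,app = α·Km with α = 1 + [I]/Ki.
α = Km,app/Km = 25.5/9.12 = 2.796.
Since α = 1 + [I]/Ki, [I]/Ki = 2.796 − 1 = 1.796 and Ki = 0.957/1.796 = 0.533 nM.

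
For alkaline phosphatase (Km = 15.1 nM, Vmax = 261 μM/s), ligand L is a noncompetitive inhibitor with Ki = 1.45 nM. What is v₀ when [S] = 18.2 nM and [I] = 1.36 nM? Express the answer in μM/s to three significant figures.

α = 1 + [I]/Ki = 1 + 1.36/1.45 = 1.938.
For a noncompetitive inhibitor, Vmax is reduced to Vmax/α while Km is unchanged: Km,app = 15.1 nM, Vmax,app = 135 μM/s.
v = Vmax,app·[S]/(Km,app + [S]) = 135 × 18.2/(15.1 + 18.2) = 73.6 μM/s.

73.6 μM/s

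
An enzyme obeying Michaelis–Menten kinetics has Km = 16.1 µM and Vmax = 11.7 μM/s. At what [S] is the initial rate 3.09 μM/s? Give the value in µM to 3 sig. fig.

5.78 µM

Rearranging v = Vmax[S]/(Km+[S]) gives [S] = Km·v/(Vmax − v).
[S] = 16.1 × 3.09 / (11.7 − 3.09) = 49.75/8.610 = 5.78 µM.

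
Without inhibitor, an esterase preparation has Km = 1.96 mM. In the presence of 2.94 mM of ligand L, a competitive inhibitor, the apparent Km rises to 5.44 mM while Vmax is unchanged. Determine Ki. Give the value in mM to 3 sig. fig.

1.66 mM

Competitive: Km,app = α·Km with α = 1 + [I]/Ki.
α = Km,app/Km = 5.44/1.96 = 2.776.
Since α = 1 + [I]/Ki, [I]/Ki = 2.776 − 1 = 1.776 and Ki = 2.94/1.776 = 1.66 mM.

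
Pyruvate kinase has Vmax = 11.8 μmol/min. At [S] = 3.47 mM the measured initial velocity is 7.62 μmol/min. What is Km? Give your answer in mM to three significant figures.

1.90 mM

v/Vmax = 7.62/11.8 = 0.6458 = [S]/(Km+[S]).
So Km + [S] = [S]/0.6458 = 5.373 mM, giving Km = 5.373 − 3.47 = 1.90 mM.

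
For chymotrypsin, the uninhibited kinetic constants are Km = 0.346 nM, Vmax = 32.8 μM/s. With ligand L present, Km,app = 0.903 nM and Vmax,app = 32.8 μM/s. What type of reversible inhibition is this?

competitive

Km increases (0.346 → 0.903 nM) while Vmax is unchanged — the hallmark of competitive inhibition.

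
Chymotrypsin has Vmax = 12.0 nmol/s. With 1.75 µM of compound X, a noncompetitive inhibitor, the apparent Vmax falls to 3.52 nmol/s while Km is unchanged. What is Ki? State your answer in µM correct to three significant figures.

Noncompetitive: Vmax,app = Vmax/α with α = 1 + [I]/Ki.
α = Vmax/Vmax,app = 12.0/3.52 = 3.409.
Since α = 1 + [I]/Ki, [I]/Ki = 3.409 − 1 = 2.409 and Ki = 1.75/2.409 = 0.726 µM.

0.726 µM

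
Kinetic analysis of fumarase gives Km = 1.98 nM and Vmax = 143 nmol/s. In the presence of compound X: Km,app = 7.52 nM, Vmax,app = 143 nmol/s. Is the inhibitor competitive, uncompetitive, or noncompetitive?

competitive

Km increases (1.98 → 7.52 nM) while Vmax is unchanged — the hallmark of competitive inhibition.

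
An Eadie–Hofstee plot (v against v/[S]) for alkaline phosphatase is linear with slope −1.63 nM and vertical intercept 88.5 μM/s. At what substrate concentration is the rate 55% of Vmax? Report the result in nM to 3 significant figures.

1.99 nM

The Eadie–Hofstee slope gives Km = 1.63 nM (slope = −Km).
v/Vmax = [S]/(Km+[S]) = 0.55 ⇒ [S] = Km·0.55/(1−0.55) = 1.63 × 1.222 = 1.99 nM.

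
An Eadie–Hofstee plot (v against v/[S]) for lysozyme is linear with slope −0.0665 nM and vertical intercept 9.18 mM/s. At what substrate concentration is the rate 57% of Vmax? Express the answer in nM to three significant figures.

0.0882 nM

The Eadie–Hofstee slope gives Km = 0.0665 nM (slope = −Km).
v/Vmax = [S]/(Km+[S]) = 0.57 ⇒ [S] = Km·0.57/(1−0.57) = 0.0665 × 1.326 = 0.0882 nM.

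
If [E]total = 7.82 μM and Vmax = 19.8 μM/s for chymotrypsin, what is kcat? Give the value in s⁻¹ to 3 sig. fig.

2.53 s⁻¹

kcat = Vmax/[E]total = 19.8 μM/s / 7.82 μM = 2.53 s⁻¹.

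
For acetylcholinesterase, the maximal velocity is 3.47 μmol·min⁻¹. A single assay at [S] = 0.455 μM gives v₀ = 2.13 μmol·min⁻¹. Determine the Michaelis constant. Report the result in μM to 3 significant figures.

0.286 μM

v/Vmax = 2.13/3.47 = 0.6138 = [S]/(Km+[S]).
So Km + [S] = [S]/0.6138 = 0.7412 μM, giving Km = 0.7412 − 0.455 = 0.286 μM.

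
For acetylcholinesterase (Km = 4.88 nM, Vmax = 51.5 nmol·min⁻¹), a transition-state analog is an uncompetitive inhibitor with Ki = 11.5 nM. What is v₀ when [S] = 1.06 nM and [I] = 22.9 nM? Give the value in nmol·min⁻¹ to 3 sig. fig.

6.78 nmol·min⁻¹

With α = 1 + [I]/Ki = 1 + 22.9/11.5 = 2.991, the uncompetitive rate law is v = (Vmax/α)·[S] / (Km/α + [S]).
v = (51.5/2.991)×1.06 / (4.88/2.991 + 1.06) = 18.25/2.691 = 6.78 nmol·min⁻¹.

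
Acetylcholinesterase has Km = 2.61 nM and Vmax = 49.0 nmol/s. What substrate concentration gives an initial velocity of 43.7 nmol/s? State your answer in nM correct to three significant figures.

21.5 nM

The required fractional saturation is v/Vmax = 43.7/49.0 = 0.8918.
Then [S]/(Km+[S]) = 0.8918 ⇒ [S] = 2.61 × 0.8918/(1 − 0.8918) = 21.5 nM.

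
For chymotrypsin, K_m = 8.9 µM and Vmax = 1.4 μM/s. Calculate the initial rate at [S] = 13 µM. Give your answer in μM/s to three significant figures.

[S]/(Km+[S]) = 13/21.90 = 0.5936, the fractional saturation.
v = 0.5936 × Vmax = 0.5936 × 1.4 = 0.831 μM/s.

0.831 μM/s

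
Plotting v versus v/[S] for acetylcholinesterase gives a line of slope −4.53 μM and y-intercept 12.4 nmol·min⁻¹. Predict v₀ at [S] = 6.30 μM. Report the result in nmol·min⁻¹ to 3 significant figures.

7.21 nmol·min⁻¹

In the Eadie–Hofstee form v = Vmax − Km·(v/[S]), the slope is −Km and the intercept is Vmax, so Km = 4.53 μM and Vmax = 12.4 nmol·min⁻¹.
v = 12.4 × 6.30/(4.53 + 6.30) = 7.21 nmol·min⁻¹.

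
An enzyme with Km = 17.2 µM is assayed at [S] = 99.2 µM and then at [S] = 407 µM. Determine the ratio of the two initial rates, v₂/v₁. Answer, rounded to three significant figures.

Since Vmax cancels, v₂/v₁ = [S]₂(Km+[S]₁) / [S]₁(Km+[S]₂).
= 407×(17.2+99.2) / (99.2×(17.2+407)) = 47370/42080 = 1.13.

1.13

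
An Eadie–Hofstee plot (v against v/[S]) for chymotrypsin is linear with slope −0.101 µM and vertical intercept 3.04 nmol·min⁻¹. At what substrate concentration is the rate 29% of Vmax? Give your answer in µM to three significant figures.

The Eadie–Hofstee slope gives Km = 0.101 µM (slope = −Km).
v/Vmax = [S]/(Km+[S]) = 0.29 ⇒ [S] = Km·0.29/(1−0.29) = 0.101 × 0.4085 = 0.0413 µM.

0.0413 µM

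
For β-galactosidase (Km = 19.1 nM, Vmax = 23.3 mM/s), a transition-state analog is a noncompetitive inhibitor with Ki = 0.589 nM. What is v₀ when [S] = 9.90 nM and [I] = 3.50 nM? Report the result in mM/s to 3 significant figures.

1.15 mM/s

With α = 1 + [I]/Ki = 1 + 3.50/0.589 = 6.942, the noncompetitive rate law is v = (Vmax/α)·[S] / (Km + [S]).
v = (23.3/6.942)×9.90 / (19.1 + 9.90) = 33.23/29.00 = 1.15 mM/s.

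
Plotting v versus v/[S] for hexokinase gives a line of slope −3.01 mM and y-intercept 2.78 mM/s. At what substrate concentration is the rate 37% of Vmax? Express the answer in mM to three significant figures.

The Eadie–Hofstee slope gives Km = 3.01 mM (slope = −Km).
v/Vmax = [S]/(Km+[S]) = 0.37 ⇒ [S] = Km·0.37/(1−0.37) = 3.01 × 0.5873 = 1.77 mM.

1.77 mM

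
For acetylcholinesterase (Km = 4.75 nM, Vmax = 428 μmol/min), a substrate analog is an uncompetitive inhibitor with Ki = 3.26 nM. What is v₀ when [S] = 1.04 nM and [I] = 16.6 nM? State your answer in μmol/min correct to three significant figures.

40.2 μmol/min

α = 1 + [I]/Ki = 1 + 16.6/3.26 = 6.092.
For an uncompetitive inhibitor, both parameters are divided by α, giving Vmax/α and Km/α: Km,app = 0.780 nM, Vmax,app = 70.3 μmol/min.
v = Vmax,app·[S]/(Km,app + [S]) = 70.3 × 1.04/(0.780 + 1.04) = 40.2 μmol/min.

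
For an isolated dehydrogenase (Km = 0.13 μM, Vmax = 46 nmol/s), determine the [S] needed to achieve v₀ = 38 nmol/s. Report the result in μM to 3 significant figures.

Rearranging v = Vmax[S]/(Km+[S]) gives [S] = Km·v/(Vmax − v).
[S] = 0.13 × 38 / (46 − 38) = 4.940/8.000 = 0.618 μM.

0.618 μM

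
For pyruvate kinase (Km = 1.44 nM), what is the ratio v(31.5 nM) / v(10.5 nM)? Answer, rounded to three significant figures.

1.09

The fractional saturations are [S]/(Km+[S]) = 10.5/11.94 = 0.8794 and 31.5/32.94 = 0.9563.
v₂/v₁ is just their ratio: 0.9563/0.8794 = 1.09.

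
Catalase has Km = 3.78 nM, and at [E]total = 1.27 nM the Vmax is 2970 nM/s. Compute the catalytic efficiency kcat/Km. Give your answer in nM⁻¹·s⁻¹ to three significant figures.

619 nM⁻¹·s⁻¹

kcat = Vmax/[E]total = 2970/1.27 = 2340 s⁻¹.
kcat/Km = 2340/3.78 = 619 nM⁻¹·s⁻¹.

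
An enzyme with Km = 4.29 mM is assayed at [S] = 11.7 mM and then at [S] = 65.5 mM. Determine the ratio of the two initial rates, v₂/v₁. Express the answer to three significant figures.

1.28

Since Vmax cancels, v₂/v₁ = [S]₂(Km+[S]₁) / [S]₁(Km+[S]₂).
= 65.5×(4.29+11.7) / (11.7×(4.29+65.5)) = 1047/816.5 = 1.28.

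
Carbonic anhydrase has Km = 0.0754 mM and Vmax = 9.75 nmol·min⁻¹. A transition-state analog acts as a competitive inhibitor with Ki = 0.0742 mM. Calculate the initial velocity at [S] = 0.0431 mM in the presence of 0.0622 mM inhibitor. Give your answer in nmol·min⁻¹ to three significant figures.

2.31 nmol·min⁻¹

α = 1 + [I]/Ki = 1 + 0.0622/0.0742 = 1.838.
For a competitive inhibitor, Vmax is unchanged and the apparent Km becomes α·Km: Km,app = 0.139 mM, Vmax,app = 9.75 nmol·min⁻¹.
v = Vmax,app·[S]/(Km,app + [S]) = 9.75 × 0.0431/(0.139 + 0.0431) = 2.31 nmol·min⁻¹.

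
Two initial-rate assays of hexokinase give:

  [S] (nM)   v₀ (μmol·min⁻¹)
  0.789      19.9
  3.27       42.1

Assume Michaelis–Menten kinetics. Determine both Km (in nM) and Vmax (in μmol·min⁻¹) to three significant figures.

Km = 1.80 nM; Vmax = 65.2 μmol·min⁻¹

In reciprocal form, 1/v = (Km/Vmax)·(1/[S]) + 1/Vmax. The two points give (1/[S], 1/v) = (1.267, 0.05025) and (0.3058, 0.02375).
Slope = (0.05025 − 0.02375)/(1.267 − 0.3058) = 0.02756; intercept = 0.05025 − 0.02756×1.267 = 0.01533.
Vmax = 1/intercept = 65.2 μmol·min⁻¹; Km = slope × Vmax = 0.02756 × 65.2 = 1.80 nM.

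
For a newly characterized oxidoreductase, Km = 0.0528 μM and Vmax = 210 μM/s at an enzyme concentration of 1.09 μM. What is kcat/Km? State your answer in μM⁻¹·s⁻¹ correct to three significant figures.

kcat = Vmax/[E]total = 210/1.09 = 193 s⁻¹.
kcat/Km = 193/0.0528 = 3650 μM⁻¹·s⁻¹.

3650 μM⁻¹·s⁻¹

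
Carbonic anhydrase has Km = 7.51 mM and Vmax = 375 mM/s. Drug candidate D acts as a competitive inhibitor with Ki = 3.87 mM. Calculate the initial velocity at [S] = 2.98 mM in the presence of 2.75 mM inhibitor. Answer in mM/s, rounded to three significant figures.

70.6 mM/s

α = 1 + [I]/Ki = 1 + 2.75/3.87 = 1.711.
For a competitive inhibitor, Vmax is unchanged and the apparent Km becomes α·Km: Km,app = 12.8 mM, Vmax,app = 375 mM/s.
v = Vmax,app·[S]/(Km,app + [S]) = 375 × 2.98/(12.8 + 2.98) = 70.6 mM/s.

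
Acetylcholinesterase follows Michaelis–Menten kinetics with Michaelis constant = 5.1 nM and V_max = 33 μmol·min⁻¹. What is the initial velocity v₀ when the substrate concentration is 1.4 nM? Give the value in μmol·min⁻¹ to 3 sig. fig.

7.11 μmol·min⁻¹

v = Vmax·[S]/(Km + [S]) = 33 × 1.4 / (5.1 + 1.4)
  = 46.20 / 6.500 = 7.11 μmol·min⁻¹.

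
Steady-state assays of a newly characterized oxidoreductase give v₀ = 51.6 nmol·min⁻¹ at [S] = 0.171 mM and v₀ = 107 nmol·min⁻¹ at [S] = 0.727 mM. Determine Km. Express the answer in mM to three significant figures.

From v = Vmax[S]/(Km+[S]), each point gives Vmax = v(Km+[S])/[S].
Equating: 51.6(Km+0.171)/0.171 = 107(Km+0.727)/0.727.
301.8·Km + 51.6 = 147.2·Km + 107, so (301.8 − 147.2)·Km = 107 − 51.6.
Km = 55.40/154.6 = 0.358 mM; then Vmax = 51.6(0.358+0.171)/0.171 = 160 nmol·min⁻¹.

0.358 mM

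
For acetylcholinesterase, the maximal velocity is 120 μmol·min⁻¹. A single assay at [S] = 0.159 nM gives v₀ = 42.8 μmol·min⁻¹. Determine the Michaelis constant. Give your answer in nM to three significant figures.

0.287 nM

v/Vmax = 42.8/120 = 0.3567 = [S]/(Km+[S]).
So Km + [S] = [S]/0.3567 = 0.4458 nM, giving Km = 0.4458 − 0.159 = 0.287 nM.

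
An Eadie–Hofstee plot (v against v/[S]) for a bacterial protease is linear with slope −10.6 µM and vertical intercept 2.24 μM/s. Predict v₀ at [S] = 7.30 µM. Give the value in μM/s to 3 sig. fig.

0.914 μM/s

In the Eadie–Hofstee form v = Vmax − Km·(v/[S]), the slope is −Km and the intercept is Vmax, so Km = 10.6 µM and Vmax = 2.24 μM/s.
v = 2.24 × 7.30/(10.6 + 7.30) = 0.914 μM/s.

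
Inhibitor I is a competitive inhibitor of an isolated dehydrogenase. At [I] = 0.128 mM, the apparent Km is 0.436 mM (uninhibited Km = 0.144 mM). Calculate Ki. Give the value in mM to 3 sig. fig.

0.0631 mM

Competitive: Km,app = α·Km with α = 1 + [I]/Ki.
α = Km,app/Km = 0.436/0.144 = 3.028.
Ki = [I]/(α − 1) = 0.128/2.028 = 0.0631 mM.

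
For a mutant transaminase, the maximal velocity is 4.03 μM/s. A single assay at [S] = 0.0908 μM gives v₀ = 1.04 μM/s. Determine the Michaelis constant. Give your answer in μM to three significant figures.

0.261 μM

From v = Vmax[S]/(Km+[S]), Km = [S](Vmax − v)/v.
Km = 0.0908 × (4.03 − 1.04) / 1.04 = 0.2715/1.04 = 0.261 μM.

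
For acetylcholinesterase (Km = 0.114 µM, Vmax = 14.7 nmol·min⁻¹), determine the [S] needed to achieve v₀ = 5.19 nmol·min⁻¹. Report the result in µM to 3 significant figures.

0.0622 µM

The required fractional saturation is v/Vmax = 5.19/14.7 = 0.3531.
Then [S]/(Km+[S]) = 0.3531 ⇒ [S] = 0.114 × 0.3531/(1 − 0.3531) = 0.0622 µM.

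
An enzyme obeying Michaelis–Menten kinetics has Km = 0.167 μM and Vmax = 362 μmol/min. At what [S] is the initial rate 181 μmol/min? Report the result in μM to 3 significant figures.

0.167 μM

Rearranging v = Vmax[S]/(Km+[S]) gives [S] = Km·v/(Vmax − v).
[S] = 0.167 × 181 / (362 − 181) = 30.23/181.0 = 0.167 μM.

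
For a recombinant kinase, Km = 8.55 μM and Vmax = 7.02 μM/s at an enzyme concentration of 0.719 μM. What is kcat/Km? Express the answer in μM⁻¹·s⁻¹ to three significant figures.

kcat = Vmax/[E]total = 7.02/0.719 = 9.76 s⁻¹.
kcat/Km = 9.76/8.55 = 1.14 μM⁻¹·s⁻¹.

1.14 μM⁻¹·s⁻¹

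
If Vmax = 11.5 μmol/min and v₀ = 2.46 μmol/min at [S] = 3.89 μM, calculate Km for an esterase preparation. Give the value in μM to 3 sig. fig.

14.3 μM

From v = Vmax[S]/(Km+[S]), Km = [S](Vmax − v)/v.
Km = 3.89 × (11.5 − 2.46) / 2.46 = 35.17/2.46 = 14.3 μM.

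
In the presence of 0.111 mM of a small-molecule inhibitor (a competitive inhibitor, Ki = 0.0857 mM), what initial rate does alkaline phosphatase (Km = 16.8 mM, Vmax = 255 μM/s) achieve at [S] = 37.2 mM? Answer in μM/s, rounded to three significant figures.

125 μM/s

With α = 1 + [I]/Ki = 1 + 0.111/0.0857 = 2.295, the competitive rate law is v = Vmax[S] / (αKm + [S]).
v = 255×37.2 / (2.295×16.8 + 37.2) = 9486/75.76 = 125 μM/s.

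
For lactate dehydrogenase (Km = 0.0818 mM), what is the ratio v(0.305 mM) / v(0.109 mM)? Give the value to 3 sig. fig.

1.38

Since Vmax cancels, v₂/v₁ = [S]₂(Km+[S]₁) / [S]₁(Km+[S]₂).
= 0.305×(0.0818+0.109) / (0.109×(0.0818+0.305)) = 0.05819/0.04216 = 1.38.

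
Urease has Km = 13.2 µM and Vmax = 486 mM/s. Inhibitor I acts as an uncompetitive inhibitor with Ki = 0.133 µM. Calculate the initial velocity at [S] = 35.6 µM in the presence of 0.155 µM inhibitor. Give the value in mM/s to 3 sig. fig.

α = 1 + [I]/Ki = 1 + 0.155/0.133 = 2.165.
For an uncompetitive inhibitor, both parameters are divided by α, giving Vmax/α and Km/α: Km,app = 6.10 µM, Vmax,app = 224 mM/s.
v = Vmax,app·[S]/(Km,app + [S]) = 224 × 35.6/(6.10 + 35.6) = 192 mM/s.

192 mM/s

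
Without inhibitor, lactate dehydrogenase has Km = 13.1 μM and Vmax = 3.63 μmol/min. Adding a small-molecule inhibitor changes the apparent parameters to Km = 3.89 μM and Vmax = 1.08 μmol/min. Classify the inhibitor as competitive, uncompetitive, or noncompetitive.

Both Km and Vmax decrease by the same factor (~3.37-fold) — characteristic of uncompetitive inhibition.

uncompetitive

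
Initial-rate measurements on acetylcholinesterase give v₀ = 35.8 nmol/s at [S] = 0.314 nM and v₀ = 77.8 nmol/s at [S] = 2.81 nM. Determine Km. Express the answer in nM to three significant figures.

0.487 nM

From v = Vmax[S]/(Km+[S]), each point gives Vmax = v(Km+[S])/[S].
Equating: 35.8(Km+0.314)/0.314 = 77.8(Km+2.81)/2.81.
114.0·Km + 35.8 = 27.69·Km + 77.8, so (114.0 − 27.69)·Km = 77.8 − 35.8.
Km = 42.00/86.33 = 0.487 nM; then Vmax = 35.8(0.487+0.314)/0.314 = 91.3 nmol/s.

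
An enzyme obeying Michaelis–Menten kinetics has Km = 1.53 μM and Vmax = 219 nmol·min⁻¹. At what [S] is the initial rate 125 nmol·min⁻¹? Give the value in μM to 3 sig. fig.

2.03 μM

Rearranging v = Vmax[S]/(Km+[S]) gives [S] = Km·v/(Vmax − v).
[S] = 1.53 × 125 / (219 − 125) = 191.2/94.00 = 2.03 μM.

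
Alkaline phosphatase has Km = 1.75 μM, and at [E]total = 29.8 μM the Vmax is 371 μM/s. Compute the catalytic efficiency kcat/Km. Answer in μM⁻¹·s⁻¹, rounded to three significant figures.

kcat = Vmax/[E]total = 371/29.8 = 12.4 s⁻¹.
kcat/Km = 12.4/1.75 = 7.11 μM⁻¹·s⁻¹.

7.11 μM⁻¹·s⁻¹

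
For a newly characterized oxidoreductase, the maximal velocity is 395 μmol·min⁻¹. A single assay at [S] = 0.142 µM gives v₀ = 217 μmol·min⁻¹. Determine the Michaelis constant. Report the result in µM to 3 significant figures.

v/Vmax = 217/395 = 0.5494 = [S]/(Km+[S]).
So Km + [S] = [S]/0.5494 = 0.2585 µM, giving Km = 0.2585 − 0.142 = 0.116 µM.

0.116 µM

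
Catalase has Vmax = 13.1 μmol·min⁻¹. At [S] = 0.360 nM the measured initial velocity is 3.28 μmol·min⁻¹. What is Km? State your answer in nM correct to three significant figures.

1.08 nM

v/Vmax = 3.28/13.1 = 0.2504 = [S]/(Km+[S]).
So Km + [S] = [S]/0.2504 = 1.438 nM, giving Km = 1.438 − 0.360 = 1.08 nM.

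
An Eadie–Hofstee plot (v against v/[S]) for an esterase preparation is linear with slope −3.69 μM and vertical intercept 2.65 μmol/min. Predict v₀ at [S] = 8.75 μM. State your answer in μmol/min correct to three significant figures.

In the Eadie–Hofstee form v = Vmax − Km·(v/[S]), the slope is −Km and the intercept is Vmax, so Km = 3.69 μM and Vmax = 2.65 μmol/min.
v = 2.65 × 8.75/(3.69 + 8.75) = 1.86 μmol/min.

1.86 μmol/min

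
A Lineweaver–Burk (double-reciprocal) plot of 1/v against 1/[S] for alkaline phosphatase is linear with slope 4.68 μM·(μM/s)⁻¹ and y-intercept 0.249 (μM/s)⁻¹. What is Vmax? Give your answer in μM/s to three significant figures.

4.02 μM/s

The y-intercept of a Lineweaver–Burk plot equals 1/Vmax, so Vmax = 1/0.249 = 4.02 μM/s.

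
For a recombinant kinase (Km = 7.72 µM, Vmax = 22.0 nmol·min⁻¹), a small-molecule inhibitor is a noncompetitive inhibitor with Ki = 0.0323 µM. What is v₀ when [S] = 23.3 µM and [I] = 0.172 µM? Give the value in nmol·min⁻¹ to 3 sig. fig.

α = 1 + [I]/Ki = 1 + 0.172/0.0323 = 6.325.
For a noncompetitive inhibitor, Vmax is reduced to Vmax/α while Km is unchanged: Km,app = 7.72 µM, Vmax,app = 3.48 nmol·min⁻¹.
v = Vmax,app·[S]/(Km,app + [S]) = 3.48 × 23.3/(7.72 + 23.3) = 2.61 nmol·min⁻¹.

2.61 nmol·min⁻¹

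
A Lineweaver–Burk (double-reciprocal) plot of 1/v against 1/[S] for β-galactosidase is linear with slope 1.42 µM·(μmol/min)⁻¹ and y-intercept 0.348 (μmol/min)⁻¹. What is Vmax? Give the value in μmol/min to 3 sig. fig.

2.87 μmol/min

The y-intercept of a Lineweaver–Burk plot equals 1/Vmax, so Vmax = 1/0.348 = 2.87 μmol/min.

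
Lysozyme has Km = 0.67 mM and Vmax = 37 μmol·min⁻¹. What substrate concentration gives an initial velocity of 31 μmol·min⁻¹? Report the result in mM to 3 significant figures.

3.46 mM

Rearranging v = Vmax[S]/(Km+[S]) gives [S] = Km·v/(Vmax − v).
[S] = 0.67 × 31 / (37 − 31) = 20.77/6.000 = 3.46 mM.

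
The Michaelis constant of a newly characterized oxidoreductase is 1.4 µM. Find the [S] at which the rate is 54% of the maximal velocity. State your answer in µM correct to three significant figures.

v/Vmax = [S]/(Km+[S]) = 0.54, so [S] = Km·0.54/(1 − 0.54) = 1.4 × 1.174.
[S] = 1.64 µM.

1.64 µM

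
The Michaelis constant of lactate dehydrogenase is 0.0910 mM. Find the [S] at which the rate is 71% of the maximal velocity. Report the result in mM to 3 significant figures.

v/Vmax = [S]/(Km+[S]) = 0.71, so [S] = Km·0.71/(1 − 0.71) = 0.0910 × 2.448.
[S] = 0.223 mM.

0.223 mM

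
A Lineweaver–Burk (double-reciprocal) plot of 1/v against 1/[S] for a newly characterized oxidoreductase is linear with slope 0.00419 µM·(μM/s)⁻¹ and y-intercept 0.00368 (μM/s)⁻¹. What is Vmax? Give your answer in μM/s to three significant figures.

272 μM/s

The y-intercept of a Lineweaver–Burk plot equals 1/Vmax, so Vmax = 1/0.00368 = 272 μM/s.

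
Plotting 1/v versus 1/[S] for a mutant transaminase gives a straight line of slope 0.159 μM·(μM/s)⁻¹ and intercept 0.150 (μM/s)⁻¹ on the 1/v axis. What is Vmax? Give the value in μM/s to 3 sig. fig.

6.67 μM/s

The y-intercept of a Lineweaver–Burk plot equals 1/Vmax, so Vmax = 1/0.150 = 6.67 μM/s.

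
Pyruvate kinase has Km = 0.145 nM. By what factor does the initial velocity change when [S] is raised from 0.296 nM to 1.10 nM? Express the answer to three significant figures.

Since Vmax cancels, v₂/v₁ = [S]₂(Km+[S]₁) / [S]₁(Km+[S]₂).
= 1.10×(0.145+0.296) / (0.296×(0.145+1.10)) = 0.4851/0.3685 = 1.32.

1.32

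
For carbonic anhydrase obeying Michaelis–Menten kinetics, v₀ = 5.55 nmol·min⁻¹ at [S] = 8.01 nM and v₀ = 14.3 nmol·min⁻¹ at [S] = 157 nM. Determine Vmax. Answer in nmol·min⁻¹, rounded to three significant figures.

15.6 nmol·min⁻¹

In reciprocal form, 1/v = (Km/Vmax)·(1/[S]) + 1/Vmax. The two points give (1/[S], 1/v) = (0.1248, 0.1802) and (0.006369, 0.06993).
Slope = (0.1802 − 0.06993)/(0.1248 − 0.006369) = 0.9306; intercept = 0.1802 − 0.9306×0.1248 = 0.06400.
Vmax = 1/intercept = 15.6 nmol·min⁻¹; Km = slope × Vmax = 0.9306 × 15.6 = 14.5 nM.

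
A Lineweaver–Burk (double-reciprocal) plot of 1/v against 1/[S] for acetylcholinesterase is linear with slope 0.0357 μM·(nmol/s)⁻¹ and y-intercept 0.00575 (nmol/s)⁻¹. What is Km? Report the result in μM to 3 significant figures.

6.21 μM

y-intercept = 1/Vmax ⇒ Vmax = 174 nmol/s; slope = Km/Vmax ⇒ Km = slope × Vmax.
Km = 0.0357 × 174 = 6.21 μM.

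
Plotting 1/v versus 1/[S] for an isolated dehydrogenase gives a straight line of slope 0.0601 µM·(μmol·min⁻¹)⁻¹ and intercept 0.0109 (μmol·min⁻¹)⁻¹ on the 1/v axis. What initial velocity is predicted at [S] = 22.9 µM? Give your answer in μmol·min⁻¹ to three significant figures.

73.9 μmol·min⁻¹

The y-intercept is 1/Vmax, so Vmax = 1/0.0109 = 91.7 μmol·min⁻¹.
The slope is Km/Vmax, so Km = 0.0601 × 91.7 = 5.51 µM.
Then v = 91.7 × 22.9/(5.51 + 22.9) = 73.9 μmol·min⁻¹.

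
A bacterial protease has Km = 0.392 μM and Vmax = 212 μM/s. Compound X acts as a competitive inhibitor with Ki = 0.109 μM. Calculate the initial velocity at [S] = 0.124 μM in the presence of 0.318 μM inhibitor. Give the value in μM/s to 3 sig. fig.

α = 1 + [I]/Ki = 1 + 0.318/0.109 = 3.917.
For a competitive inhibitor, Vmax is unchanged and the apparent Km becomes α·Km: Km,app = 1.54 μM, Vmax,app = 212 μM/s.
v = Vmax,app·[S]/(Km,app + [S]) = 212 × 0.124/(1.54 + 0.124) = 15.8 μM/s.

15.8 μM/s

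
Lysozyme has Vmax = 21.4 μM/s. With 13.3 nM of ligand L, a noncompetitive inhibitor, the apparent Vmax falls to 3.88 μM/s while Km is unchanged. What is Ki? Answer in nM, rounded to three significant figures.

2.95 nM

Noncompetitive: Vmax,app = Vmax/α with α = 1 + [I]/Ki.
α = Vmax/Vmax,app = 21.4/3.88 = 5.515.
Ki = [I]/(α − 1) = 13.3/4.515 = 2.95 nM.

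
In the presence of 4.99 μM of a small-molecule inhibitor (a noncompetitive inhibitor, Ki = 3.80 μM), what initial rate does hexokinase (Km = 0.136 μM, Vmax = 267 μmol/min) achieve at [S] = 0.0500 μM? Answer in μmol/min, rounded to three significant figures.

31.0 μmol/min

α = 1 + [I]/Ki = 1 + 4.99/3.80 = 2.313.
For a noncompetitive inhibitor, Vmax is reduced to Vmax/α while Km is unchanged: Km,app = 0.136 μM, Vmax,app = 115 μmol/min.
v = Vmax,app·[S]/(Km,app + [S]) = 115 × 0.0500/(0.136 + 0.0500) = 31.0 μmol/min.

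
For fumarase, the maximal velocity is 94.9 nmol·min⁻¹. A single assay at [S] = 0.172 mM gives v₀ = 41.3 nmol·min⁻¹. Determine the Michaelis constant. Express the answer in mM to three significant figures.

From v = Vmax[S]/(Km+[S]), Km = [S](Vmax − v)/v.
Km = 0.172 × (94.9 − 41.3) / 41.3 = 9.219/41.3 = 0.223 mM.

0.223 mM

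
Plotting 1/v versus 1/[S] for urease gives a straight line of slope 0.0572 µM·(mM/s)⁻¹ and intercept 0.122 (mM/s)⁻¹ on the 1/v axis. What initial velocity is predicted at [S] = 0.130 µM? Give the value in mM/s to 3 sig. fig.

The y-intercept is 1/Vmax, so Vmax = 1/0.122 = 8.20 mM/s.
The slope is Km/Vmax, so Km = 0.0572 × 8.20 = 0.469 µM.
Then v = 8.20 × 0.130/(0.469 + 0.130) = 1.78 mM/s.

1.78 mM/s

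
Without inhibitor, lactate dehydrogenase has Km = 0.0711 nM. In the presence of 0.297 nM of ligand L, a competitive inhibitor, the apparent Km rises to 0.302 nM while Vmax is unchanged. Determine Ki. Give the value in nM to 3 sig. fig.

0.0915 nM

Competitive: Km,app = α·Km with α = 1 + [I]/Ki.
α = Km,app/Km = 0.302/0.0711 = 4.248.
Ki = [I]/(α − 1) = 0.297/3.248 = 0.0915 nM.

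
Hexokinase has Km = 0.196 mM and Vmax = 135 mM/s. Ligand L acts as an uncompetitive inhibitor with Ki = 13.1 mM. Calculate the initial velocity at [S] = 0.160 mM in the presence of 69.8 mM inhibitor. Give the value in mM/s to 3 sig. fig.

With α = 1 + [I]/Ki = 1 + 69.8/13.1 = 6.328, the uncompetitive rate law is v = (Vmax/α)·[S] / (Km/α + [S]).
v = (135/6.328)×0.160 / (0.196/6.328 + 0.160) = 3.413/0.1910 = 17.9 mM/s.

17.9 mM/s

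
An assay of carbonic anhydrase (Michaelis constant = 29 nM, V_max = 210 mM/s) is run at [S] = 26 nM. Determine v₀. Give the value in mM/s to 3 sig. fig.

99.3 mM/s

[S]/(Km+[S]) = 26/55.00 = 0.4727, the fractional saturation.
v = 0.4727 × Vmax = 0.4727 × 210 = 99.3 mM/s.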